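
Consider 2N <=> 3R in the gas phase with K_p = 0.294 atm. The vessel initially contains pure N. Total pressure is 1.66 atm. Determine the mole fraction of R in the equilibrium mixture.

Take 1 mol N as basis and let X be its fractional conversion, so ξ = 0.5X.
Moles: n_N = 1 − X; n_R = 1.5X.
Summing: n_T = 1 + 0.5X.
Mole fractions y_i = n_i/n_T; K_p = p_R^3 / (p_N^2) with p_i = y_i·P.
This yields a degree-3 equation in X; solving on (0,1), X = 0.307.
Then n_R = 0.461, n_T = 1.15, so y_R = 0.400.

y_R = 0.400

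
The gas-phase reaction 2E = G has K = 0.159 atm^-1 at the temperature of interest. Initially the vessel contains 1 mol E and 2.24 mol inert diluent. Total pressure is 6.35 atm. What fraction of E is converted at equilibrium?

Take 1 mol E as basis and let X be its fractional conversion, so ξ = 0.5X.
At extent ξ: n_E = 1 − X; n_G = 0.5X; n_I = 2.24 (inert).
n_T = Σnᵢ = 3.24 − 0.5X.
Mole fractions y_i = n_i/n_T; K = p_G / (p_E^2) with p_i = y_i·P.
Setting this equal to 0.159 atm^-1 and taking the physical root (0 < X < 1) gives X = 0.311.

X = 0.311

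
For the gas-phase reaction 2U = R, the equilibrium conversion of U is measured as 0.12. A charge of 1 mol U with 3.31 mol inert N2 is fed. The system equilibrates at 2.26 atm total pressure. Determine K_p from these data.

Let X = conversion of U (basis 1 mol U); extent of reaction ξ = 0.5X.
Species balance: n_U = 1 − X; n_R = 0.5X; n_I = 3.31 (inert).
n_T = Σnᵢ = 4.31 − 0.5X.
At X = 0.12: n_U = 0.88, n_R = 0.06, n_T = 4.25.
p_i = (n_i/n_T)·P. K_p = p_R / (p_U^2) = 0.146 atm^-1.

K_p = 0.146 atm^-1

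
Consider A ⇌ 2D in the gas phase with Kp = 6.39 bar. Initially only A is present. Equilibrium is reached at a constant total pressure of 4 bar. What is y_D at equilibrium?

y_D = 0.696

Basis: 1 mol A initially; let X = conversion of A. Extent ξ = X.
Moles: n_A = 1 − X; n_D = 2X.
n_T = Σnᵢ = 1 + X.
With p_i = (n_i/n_T)P, Kp = p_D^2 / (p_A).
Setting this equal to 6.39 bar and taking the physical root (0 < X < 1) gives X = 0.534.
Then n_D = 1.07, n_T = 1.53, so y_D = 0.696.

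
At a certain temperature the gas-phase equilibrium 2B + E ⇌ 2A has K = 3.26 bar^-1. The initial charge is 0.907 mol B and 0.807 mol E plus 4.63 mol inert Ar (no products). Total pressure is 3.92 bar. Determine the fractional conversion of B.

X = 0.522

Let X = conversion of B (basis 0.907 mol B); extent of reaction ξ = 0.454X.
Moles: n_B = 0.907 − 0.907X; n_E = 0.807 − 0.454X; n_A = 0.907X; n_I = 4.63 (inert).
Summing: n_T = 6.34 − 0.454X.
Mole fractions y_i = n_i/n_T; K = p_A^2 / (p_B^2 p_E) with p_i = y_i·P.
This yields a degree-3 equation in X; solving on (0,1), X = 0.522.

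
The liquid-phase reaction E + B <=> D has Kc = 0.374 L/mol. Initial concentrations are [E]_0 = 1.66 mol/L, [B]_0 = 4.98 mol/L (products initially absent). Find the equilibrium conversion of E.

X = 0.599

Let X = conversion of E; extent ξ = 1.66·X mol/L.
Concentrations: [E] = 1.66 − 1.66X; [B] = 4.98 − 1.66X; [D] = 1.66X.
Kc = [D] / ([E] [B]).
Solving Kc = 0.374 for X ∈ (0,1): X = 0.599.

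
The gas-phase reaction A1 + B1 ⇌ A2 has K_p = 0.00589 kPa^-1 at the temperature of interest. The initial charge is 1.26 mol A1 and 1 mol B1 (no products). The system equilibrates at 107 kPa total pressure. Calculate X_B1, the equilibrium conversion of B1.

X = 0.241

Let X = conversion of B1 (basis 1 mol B1); extent of reaction ξ = X.
Moles: n_A1 = 1.26 − X; n_B1 = 1 − X; n_A2 = X.
Summing: n_T = 2.26 − X.
With p_i = (n_i/n_T)P, K_p = p_A2 / (p_A1 p_B1).
Setting this equal to 0.00589 kPa^-1 and taking the physical root (0 < X < 1) gives X = 0.241.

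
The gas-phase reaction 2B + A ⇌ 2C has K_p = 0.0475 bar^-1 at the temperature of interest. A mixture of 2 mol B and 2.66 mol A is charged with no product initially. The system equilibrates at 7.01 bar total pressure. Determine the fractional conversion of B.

Basis: 2 mol B initially; let X = conversion of B. Extent ξ = X.
Moles: n_B = 2 − 2X; n_A = 2.66 − X; n_C = 2X.
Total moles n_T = 4.66 − X.
y_i = n_i/n_T, p_i = y_i·P. K_p = p_C^2 / (p_B^2 p_A).
Substituting and setting equal to 0.0475 bar^-1 gives a polynomial in X; the root in (0,1) is X = 0.298.

X = 0.298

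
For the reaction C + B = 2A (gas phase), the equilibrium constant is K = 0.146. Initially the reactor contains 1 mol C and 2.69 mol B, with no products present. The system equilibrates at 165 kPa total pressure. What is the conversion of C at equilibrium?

X = 0.257

Basis: 1 mol C initially; let X = conversion of C. Extent ξ = X.
At extent ξ: n_C = 1 − X; n_B = 2.69 − X; n_A = 2X.
Total moles n_T = 3.69 (Δν = 0, constant).
Mole fractions y_i = n_i/n_T; K = p_A^2 / (p_C p_B) with p_i = y_i·P.
This yields a degree-2 equation in X; solving on (0,1), X = 0.257.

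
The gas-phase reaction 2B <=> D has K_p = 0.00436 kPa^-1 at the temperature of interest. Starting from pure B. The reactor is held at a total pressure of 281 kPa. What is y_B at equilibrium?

Basis: 1 mol B initially; let X = conversion of B. Extent ξ = 0.5X.
Species balance: n_B = 1 − X; n_D = 0.5X.
Summing: n_T = 1 − 0.5X.
y_i = n_i/n_T, p_i = y_i·P. K_p = p_D / (p_B^2).
Equating to 0.00436 kPa^-1 and solving on 0 < X < 1: X = 0.588.
Then n_B = 0.412, n_T = 0.706, so y_B = 0.583.

y_B = 0.583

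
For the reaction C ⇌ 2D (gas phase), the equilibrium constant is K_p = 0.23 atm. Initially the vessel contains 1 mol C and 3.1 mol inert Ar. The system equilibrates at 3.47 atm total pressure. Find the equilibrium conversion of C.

X = 0.234

Let X = conversion of C (basis 1 mol C); extent of reaction ξ = X.
Mole table: n_C = 1 − X; n_D = 2X; n_I = 3.1 (inert).
Summing: n_T = 4.1 + X.
With p_i = (n_i/n_T)P, K_p = p_D^2 / (p_C).
This yields a degree-2 equation in X; solving on (0,1), X = 0.234.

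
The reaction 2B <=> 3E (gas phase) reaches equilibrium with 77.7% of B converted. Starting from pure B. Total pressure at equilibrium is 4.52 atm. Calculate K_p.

Let X = conversion of B (basis 1 mol B); extent of reaction ξ = 0.5X.
At extent ξ: n_B = 1 − X; n_E = 1.5X.
n_T = Σnᵢ = 1 + 0.5X.
At X = 0.777: n_B = 0.223, n_E = 1.17, n_T = 1.39.
p_i = (n_i/n_T)·P. K_p = p_E^3 / (p_B^2) = 104 atm.

K_p = 104 atm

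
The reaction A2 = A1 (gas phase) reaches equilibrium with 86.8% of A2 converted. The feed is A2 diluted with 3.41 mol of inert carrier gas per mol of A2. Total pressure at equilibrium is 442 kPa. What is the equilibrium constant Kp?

Kp = 6.58

Take 1 mol A2 as basis and let X be its fractional conversion, so ξ = X.
Mole table: n_A2 = 1 − X; n_A1 = X; n_I = 3.41 (inert).
n_T stays at 4.41 (no change in mole number).
At X = 0.868: n_A2 = 0.132, n_A1 = 0.868, n_T = 4.41.
p_i = (n_i/n_T)·P. Kp = p_A1 / (p_A2) = 6.58.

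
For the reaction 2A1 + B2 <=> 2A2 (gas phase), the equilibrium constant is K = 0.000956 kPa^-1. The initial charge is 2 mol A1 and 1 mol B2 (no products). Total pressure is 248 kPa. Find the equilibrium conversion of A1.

Let X = conversion of A1 (basis 2 mol A1); extent of reaction ξ = X.
Mole table: n_A1 = 2 − 2X; n_B2 = 1 − X; n_A2 = 2X.
Total moles n_T = 3 − X.
y_i = n_i/n_T, p_i = y_i·P. K = p_A2^2 / (p_A1^2 p_B2).
This yields a degree-3 equation in X; solving on (0,1), X = 0.206.

X = 0.206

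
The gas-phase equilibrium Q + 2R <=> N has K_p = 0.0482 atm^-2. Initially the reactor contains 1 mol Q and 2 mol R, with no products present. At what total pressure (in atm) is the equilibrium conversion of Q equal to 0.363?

P = 6.14 atm

Take 1 mol Q as basis and let X be its fractional conversion, so ξ = X.
Moles: n_Q = 1 − X; n_R = 2 − 2X; n_N = X.
Summing: n_T = 3 − 2X.
K_p = p_N / (p_Q p_R^2) with p_i = (n_i/n_T)·P.
At X = 0.363: the mole-fraction product g(X) = Π y_i^ν_i = 1.816. Since K_p = g(X)·P^{-2}, P = (g/K_p)^(1/2) = (1.816/0.0482)^(1/2) = 6.14 atm.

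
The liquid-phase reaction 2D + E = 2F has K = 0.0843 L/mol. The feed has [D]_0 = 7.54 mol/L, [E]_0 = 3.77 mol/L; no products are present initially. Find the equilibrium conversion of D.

X = 0.318

Let X = conversion of D; extent ξ = 7.54X/2 mol/L.
Concentrations: [D] = 7.54 − 7.54X; [E] = 3.77 − 3.77X; [F] = 7.54X.
K = [F]^2 / ([D]^2 [E]).
Equating to 0.0843 L/mol: the physical root is X = 0.318.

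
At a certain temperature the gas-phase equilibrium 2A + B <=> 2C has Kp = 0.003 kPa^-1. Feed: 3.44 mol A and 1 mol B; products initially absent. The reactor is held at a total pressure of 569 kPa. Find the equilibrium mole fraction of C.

y_C = 0.274

Take 1 mol B as basis and let X be its fractional conversion, so ξ = X.
Species balance: n_A = 3.44 − 2X; n_B = 1 − X; n_C = 2X.
Summing: n_T = 4.44 − X.
With p_i = (n_i/n_T)P, Kp = p_C^2 / (p_A^2 p_B).
Setting this equal to 0.003 kPa^-1 and taking the physical root (0 < X < 1) gives X = 0.535.
Then n_C = 1.07, n_T = 3.91, so y_C = 0.274.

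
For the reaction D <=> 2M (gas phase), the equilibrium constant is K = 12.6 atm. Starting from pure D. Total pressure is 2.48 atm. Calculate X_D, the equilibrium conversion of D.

X = 0.748

Let X = conversion of D (basis 1 mol D); extent of reaction ξ = X.
At extent ξ: n_D = 1 − X; n_M = 2X.
n_T = Σnᵢ = 1 + X.
With p_i = (n_i/n_T)P, K = p_M^2 / (p_D).
Equating to 12.6 atm and solving on 0 < X < 1: X = 0.748.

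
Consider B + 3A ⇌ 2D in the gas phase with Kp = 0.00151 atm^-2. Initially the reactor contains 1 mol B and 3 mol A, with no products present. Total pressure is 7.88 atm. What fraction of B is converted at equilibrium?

Basis: 1 mol B initially; let X = conversion of B. Extent ξ = X.
Species balance: n_B = 1 − X; n_A = 3 − 3X; n_D = 2X.
Total moles n_T = 4 − 2X.
Mole fractions y_i = n_i/n_T; Kp = p_D^2 / (p_B p_A^3) with p_i = y_i·P.
Substituting and setting equal to 0.00151 atm^-2 gives a polynomial in X; the root in (0,1) is X = 0.154.

X = 0.154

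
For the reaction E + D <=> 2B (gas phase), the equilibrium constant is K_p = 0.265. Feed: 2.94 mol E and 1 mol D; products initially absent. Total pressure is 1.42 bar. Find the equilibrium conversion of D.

Basis: 1 mol D initially; let X = conversion of D. Extent ξ = X.
At extent ξ: n_E = 2.94 − X; n_D = 1 − X; n_B = 2X.
n_T stays at 3.94 (no change in mole number).
With p_i = (n_i/n_T)P, K_p = p_B^2 / (p_E p_D).
Equating to 0.265 and solving on 0 < X < 1: X = 0.338.

X = 0.338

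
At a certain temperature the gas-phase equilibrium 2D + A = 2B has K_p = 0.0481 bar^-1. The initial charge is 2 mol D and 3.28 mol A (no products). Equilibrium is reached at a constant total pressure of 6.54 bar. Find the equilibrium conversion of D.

X = 0.303

Basis: 2 mol D initially; let X = conversion of D. Extent ξ = X.
Mole table: n_D = 2 − 2X; n_A = 3.28 − X; n_B = 2X.
Total moles n_T = 5.28 − X.
Mole fractions y_i = n_i/n_T; K_p = p_B^2 / (p_D^2 p_A) with p_i = y_i·P.
Equating to 0.0481 bar^-1 and solving on 0 < X < 1: X = 0.303.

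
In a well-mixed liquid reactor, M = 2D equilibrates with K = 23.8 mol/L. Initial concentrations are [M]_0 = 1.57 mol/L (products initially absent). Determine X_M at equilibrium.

X = 0.822

Let X = conversion of M; extent ξ = 1.57·X mol/L.
Concentrations: [M] = 1.57 − 1.57X; [D] = 3.14X.
K = [D]^2 / ([M]).
This equals 23.8 at X = 0.822 (the root in 0 < X < 1).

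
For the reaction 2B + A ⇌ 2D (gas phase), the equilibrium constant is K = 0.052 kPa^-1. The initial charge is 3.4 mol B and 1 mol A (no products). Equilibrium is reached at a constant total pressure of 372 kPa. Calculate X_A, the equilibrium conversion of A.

Basis: 1 mol A initially; let X = conversion of A. Extent ξ = X.
Species balance: n_B = 3.4 − 2X; n_A = 1 − X; n_D = 2X.
n_T = Σnᵢ = 4.4 − X.
With p_i = (n_i/n_T)P, K = p_D^2 / (p_B^2 p_A).
Substituting and setting equal to 0.052 kPa^-1 gives a polynomial in X; the root in (0,1) is X = 0.831.

X = 0.831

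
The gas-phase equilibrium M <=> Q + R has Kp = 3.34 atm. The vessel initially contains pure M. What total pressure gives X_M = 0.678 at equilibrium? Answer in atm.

Let X = conversion of M (basis 1 mol M); extent of reaction ξ = X.
Species balance: n_M = 1 − X; n_Q = X; n_R = X.
Summing: n_T = 1 + X.
Kp = p_Q p_R / (p_M) with p_i = (n_i/n_T)·P.
At X = 0.678: the mole-fraction product g(X) = Π y_i^ν_i = 0.8508. Since Kp = g(X)·P^{1}, P = (Kp/g)^(1/1) = (3.34/0.8508)^(1/1) = 3.93 atm.

P = 3.93 atm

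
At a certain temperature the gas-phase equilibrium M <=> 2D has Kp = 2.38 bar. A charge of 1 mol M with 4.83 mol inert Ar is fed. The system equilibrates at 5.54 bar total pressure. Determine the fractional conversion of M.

X = 0.553

Basis: 1 mol M initially; let X = conversion of M. Extent ξ = X.
Species balance: n_M = 1 − X; n_D = 2X; n_I = 4.83 (inert).
Summing: n_T = 5.83 + X.
With p_i = (n_i/n_T)P, Kp = p_D^2 / (p_M).
Equating to 2.38 bar and solving on 0 < X < 1: X = 0.553.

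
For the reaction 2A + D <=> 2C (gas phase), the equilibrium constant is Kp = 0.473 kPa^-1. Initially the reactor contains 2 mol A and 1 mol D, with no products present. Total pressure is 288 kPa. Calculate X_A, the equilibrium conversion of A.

Take 2 mol A as basis and let X be its fractional conversion, so ξ = X.
Species balance: n_A = 2 − 2X; n_D = 1 − X; n_C = 2X.
Summing: n_T = 3 − X.
y_i = n_i/n_T, p_i = y_i·P. Kp = p_C^2 / (p_A^2 p_D).
This yields a degree-3 equation in X; solving on (0,1), X = 0.784.

X = 0.784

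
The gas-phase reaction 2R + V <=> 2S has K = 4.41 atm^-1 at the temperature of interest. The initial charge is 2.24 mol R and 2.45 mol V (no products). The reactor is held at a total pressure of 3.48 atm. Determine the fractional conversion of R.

X = 0.718

Take 2.24 mol R as basis and let X be its fractional conversion, so ξ = 1.12X.
Species balance: n_R = 2.24 − 2.24X; n_V = 2.45 − 1.12X; n_S = 2.24X.
Summing: n_T = 4.69 − 1.12X.
y_i = n_i/n_T, p_i = y_i·P. K = p_S^2 / (p_R^2 p_V).
This yields a degree-3 equation in X; solving on (0,1), X = 0.718.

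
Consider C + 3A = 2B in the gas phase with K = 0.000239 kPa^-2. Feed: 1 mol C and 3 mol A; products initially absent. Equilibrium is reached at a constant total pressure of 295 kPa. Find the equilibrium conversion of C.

Let X = conversion of C (basis 1 mol C); extent of reaction ξ = X.
Moles: n_C = 1 − X; n_A = 3 − 3X; n_B = 2X.
Total moles n_T = 4 − 2X.
y_i = n_i/n_T, p_i = y_i·P. K = p_B^2 / (p_C p_A^3).
Substituting and setting equal to 0.000239 kPa^-2 gives a polynomial in X; the root in (0,1) is X = 0.620.

X = 0.620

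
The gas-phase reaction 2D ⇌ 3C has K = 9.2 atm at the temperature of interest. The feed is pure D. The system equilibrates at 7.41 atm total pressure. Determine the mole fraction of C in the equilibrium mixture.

Basis: 1 mol D initially; let X = conversion of D. Extent ξ = 0.5X.
Moles: n_D = 1 − X; n_C = 1.5X.
Summing: n_T = 1 + 0.5X.
Mole fractions y_i = n_i/n_T; K = p_C^3 / (p_D^2) with p_i = y_i·P.
Equating to 9.2 atm and solving on 0 < X < 1: X = 0.491.
Then n_C = 0.737, n_T = 1.25, so y_C = 0.592.

y_C = 0.592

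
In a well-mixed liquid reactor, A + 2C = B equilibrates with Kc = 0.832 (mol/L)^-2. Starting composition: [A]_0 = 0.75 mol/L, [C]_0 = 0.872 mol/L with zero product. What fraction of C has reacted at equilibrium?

Let X = conversion of C; extent ξ = 0.872X/2 mol/L.
Concentrations: [A] = 0.75 − 0.436X; [C] = 0.872 − 0.872X; [B] = 0.436X.
Kc = [B] / ([A] [C]^2).
Setting equal to 0.832 and solving for X on (0,1) gives X = 0.357.

X = 0.357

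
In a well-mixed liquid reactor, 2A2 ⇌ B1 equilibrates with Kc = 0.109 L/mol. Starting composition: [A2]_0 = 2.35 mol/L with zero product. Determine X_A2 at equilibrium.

X = 0.272

Let X = conversion of A2; extent ξ = 2.35X/2 mol/L.
Concentrations: [A2] = 2.35 − 2.35X; [B1] = 1.18X.
Kc = [B1] / ([A2]^2).
This equals 0.109 at X = 0.272 (the root in 0 < X < 1).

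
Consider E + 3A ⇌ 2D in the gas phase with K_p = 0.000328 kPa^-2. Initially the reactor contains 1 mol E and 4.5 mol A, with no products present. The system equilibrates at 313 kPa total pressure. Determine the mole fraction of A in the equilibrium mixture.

y_A = 0.520

Basis: 1 mol E initially; let X = conversion of E. Extent ξ = X.
Mole table: n_E = 1 − X; n_A = 4.5 − 3X; n_D = 2X.
Summing: n_T = 5.5 − 2X.
y_i = n_i/n_T, p_i = y_i·P. K_p = p_D^2 / (p_E p_A^3).
Equating to 0.000328 kPa^-2 and solving on 0 < X < 1: X = 0.837.
Then n_A = 1.99, n_T = 3.83, so y_A = 0.520.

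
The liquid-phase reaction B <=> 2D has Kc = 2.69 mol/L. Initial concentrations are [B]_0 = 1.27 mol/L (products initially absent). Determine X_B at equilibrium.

X = 0.510

Let X = conversion of B; extent ξ = 1.27·X mol/L.
Concentrations: [B] = 1.27 − 1.27X; [D] = 2.54X.
Kc = [D]^2 / ([B]).
Equating to 2.69 mol/L: the physical root is X = 0.510.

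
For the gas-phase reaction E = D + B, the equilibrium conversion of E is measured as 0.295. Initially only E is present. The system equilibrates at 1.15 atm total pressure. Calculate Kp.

Take 1 mol E as basis and let X be its fractional conversion, so ξ = X.
Moles: n_E = 1 − X; n_D = X; n_B = X.
n_T = Σnᵢ = 1 + X.
At X = 0.295: n_E = 0.705, n_D = 0.295, n_B = 0.295, n_T = 1.29.
p_i = (n_i/n_T)·P. Kp = p_D p_B / (p_E) = 0.11 atm.

Kp = 0.11 atm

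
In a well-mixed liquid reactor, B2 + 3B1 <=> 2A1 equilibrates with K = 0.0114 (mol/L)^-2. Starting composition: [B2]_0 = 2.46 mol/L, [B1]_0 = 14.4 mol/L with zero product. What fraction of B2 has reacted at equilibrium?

Let X = conversion of B2; extent ξ = 2.46·X mol/L.
Concentrations: [B2] = 2.46 − 2.46X; [B1] = 14.4 − 7.38X; [A1] = 4.92X.
K = [A1]^2 / ([B2] [B1]^3).
This equals 0.0114 at X = 0.630 (the root in 0 < X < 1).

X = 0.630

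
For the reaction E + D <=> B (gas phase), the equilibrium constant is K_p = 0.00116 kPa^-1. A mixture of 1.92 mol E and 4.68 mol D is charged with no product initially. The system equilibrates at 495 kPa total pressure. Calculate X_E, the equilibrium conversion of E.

Let X = conversion of E (basis 1.92 mol E); extent of reaction ξ = 1.92X.
Species balance: n_E = 1.92 − 1.92X; n_D = 4.68 − 1.92X; n_B = 1.92X.
Summing: n_T = 6.6 − 1.92X.
Mole fractions y_i = n_i/n_T; K_p = p_B / (p_E p_D) with p_i = y_i·P.
Setting this equal to 0.00116 kPa^-1 and taking the physical root (0 < X < 1) gives X = 0.282.

X = 0.282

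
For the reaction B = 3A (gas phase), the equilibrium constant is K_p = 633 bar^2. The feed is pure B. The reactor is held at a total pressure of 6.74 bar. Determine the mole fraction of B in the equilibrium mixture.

Let X = conversion of B (basis 1 mol B); extent of reaction ξ = X.
Moles: n_B = 1 − X; n_A = 3X.
Total moles n_T = 1 + 2X.
Mole fractions y_i = n_i/n_T; K_p = p_A^3 / (p_B) with p_i = y_i·P.
Setting this equal to 633 bar^2 and taking the physical root (0 < X < 1) gives X = 0.840.
Then n_B = 0.16, n_T = 2.68, so y_B = 0.060.

y_B = 0.060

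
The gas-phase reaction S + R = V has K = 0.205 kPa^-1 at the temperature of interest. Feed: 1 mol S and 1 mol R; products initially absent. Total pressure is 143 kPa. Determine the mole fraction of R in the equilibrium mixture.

y_R = 0.154

Take 1 mol S as basis and let X be its fractional conversion, so ξ = X.
At extent ξ: n_S = 1 − X; n_R = 1 − X; n_V = X.
Total moles n_T = 2 − X.
With p_i = (n_i/n_T)P, K = p_V / (p_S p_R).
Equating to 0.205 kPa^-1 and solving on 0 < X < 1: X = 0.818.
Then n_R = 0.182, n_T = 1.18, so y_R = 0.154.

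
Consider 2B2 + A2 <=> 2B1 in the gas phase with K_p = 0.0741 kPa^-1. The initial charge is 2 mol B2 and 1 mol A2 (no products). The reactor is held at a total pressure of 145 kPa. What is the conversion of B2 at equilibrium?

Take 2 mol B2 as basis and let X be its fractional conversion, so ξ = X.
At extent ξ: n_B2 = 2 − 2X; n_A2 = 1 − X; n_B1 = 2X.
n_T = Σnᵢ = 3 − X.
With p_i = (n_i/n_T)P, K_p = p_B1^2 / (p_B2^2 p_A2).
This yields a degree-3 equation in X; solving on (0,1), X = 0.578.

X = 0.578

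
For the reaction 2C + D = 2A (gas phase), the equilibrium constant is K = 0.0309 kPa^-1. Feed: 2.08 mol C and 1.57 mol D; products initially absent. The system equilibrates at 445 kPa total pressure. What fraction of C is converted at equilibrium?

Basis: 2.08 mol C initially; let X = conversion of C. Extent ξ = 1.04X.
Mole table: n_C = 2.08 − 2.08X; n_D = 1.57 − 1.04X; n_A = 2.08X.
Summing: n_T = 3.65 − 1.04X.
With p_i = (n_i/n_T)P, K = p_A^2 / (p_C^2 p_D).
This yields a degree-3 equation in X; solving on (0,1), X = 0.669.

X = 0.669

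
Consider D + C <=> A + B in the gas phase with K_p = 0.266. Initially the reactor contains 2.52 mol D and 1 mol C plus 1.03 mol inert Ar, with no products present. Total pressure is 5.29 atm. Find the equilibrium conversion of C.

X = 0.511

Take 1 mol C as basis and let X be its fractional conversion, so ξ = X.
Mole table: n_D = 2.52 − X; n_C = 1 − X; n_A = X; n_B = X; n_I = 1.03 (inert).
Total moles n_T = 4.55 (Δν = 0, constant).
y_i = n_i/n_T, p_i = y_i·P. K_p = p_A p_B / (p_D p_C).
This yields a degree-2 equation in X; solving on (0,1), X = 0.511.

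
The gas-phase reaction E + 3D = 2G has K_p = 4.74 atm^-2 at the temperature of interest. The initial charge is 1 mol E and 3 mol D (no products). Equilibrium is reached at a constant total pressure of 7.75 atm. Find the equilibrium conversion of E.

X = 0.791

Take 1 mol E as basis and let X be its fractional conversion, so ξ = X.
At extent ξ: n_E = 1 − X; n_D = 3 − 3X; n_G = 2X.
n_T = Σnᵢ = 4 − 2X.
y_i = n_i/n_T, p_i = y_i·P. K_p = p_G^2 / (p_E p_D^3).
This yields a degree-4 equation in X; solving on (0,1), X = 0.791.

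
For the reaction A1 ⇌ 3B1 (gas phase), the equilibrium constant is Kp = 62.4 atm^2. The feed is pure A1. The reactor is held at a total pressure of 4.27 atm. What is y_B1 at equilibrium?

Basis: 1 mol A1 initially; let X = conversion of A1. Extent ξ = X.
Species balance: n_A1 = 1 − X; n_B1 = 3X.
Summing: n_T = 1 + 2X.
Mole fractions y_i = n_i/n_T; Kp = p_B1^3 / (p_A1) with p_i = y_i·P.
This yields a degree-3 equation in X; solving on (0,1), X = 0.622.
Then n_B1 = 1.87, n_T = 2.24, so y_B1 = 0.832.

y_B1 = 0.832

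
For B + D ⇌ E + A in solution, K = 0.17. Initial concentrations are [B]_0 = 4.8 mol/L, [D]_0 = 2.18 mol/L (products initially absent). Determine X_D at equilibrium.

Let X = conversion of D; extent ξ = 2.18·X mol/L.
Concentrations: [B] = 4.8 − 2.18X; [D] = 2.18 − 2.18X; [E] = 2.18X; [A] = 2.18X.
K = [E] [A] / ([B] [D]).
This equals 0.17 at X = 0.419 (the root in 0 < X < 1).

X = 0.419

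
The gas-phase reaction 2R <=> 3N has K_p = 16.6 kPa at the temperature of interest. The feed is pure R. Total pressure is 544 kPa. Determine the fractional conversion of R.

Let X = conversion of R (basis 1 mol R); extent of reaction ξ = 0.5X.
Moles: n_R = 1 − X; n_N = 1.5X.
n_T = Σnᵢ = 1 + 0.5X.
With p_i = (n_i/n_T)P, K_p = p_N^3 / (p_R^2).
Equating to 16.6 kPa and solving on 0 < X < 1: X = 0.187.

X = 0.187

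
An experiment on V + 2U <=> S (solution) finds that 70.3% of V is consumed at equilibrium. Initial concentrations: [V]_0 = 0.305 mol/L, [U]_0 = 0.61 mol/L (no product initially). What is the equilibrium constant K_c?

K_c = 72.1 (mol/L)^-2

Let X = conversion of V.
Concentrations: [V] = 0.305 − 0.305X; [U] = 0.61 − 0.61X; [S] = 0.305X.
At X = 0.703: [V] = 0.0906, [U] = 0.181, [S] = 0.214.
K_c = [S] / ([V] [U]^2) = 72.1 (mol/L)^-2.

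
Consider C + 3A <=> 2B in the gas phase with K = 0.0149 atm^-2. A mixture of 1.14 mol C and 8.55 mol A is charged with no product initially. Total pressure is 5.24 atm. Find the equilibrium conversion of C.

Take 1.14 mol C as basis and let X be its fractional conversion, so ξ = 1.14X.
Mole table: n_C = 1.14 − 1.14X; n_A = 8.55 − 3.42X; n_B = 2.28X.
n_T = Σnᵢ = 9.69 − 2.28X.
y_i = n_i/n_T, p_i = y_i·P. K = p_B^2 / (p_C p_A^3).
Substituting and setting equal to 0.0149 atm^-2 gives a polynomial in X; the root in (0,1) is X = 0.466.

X = 0.466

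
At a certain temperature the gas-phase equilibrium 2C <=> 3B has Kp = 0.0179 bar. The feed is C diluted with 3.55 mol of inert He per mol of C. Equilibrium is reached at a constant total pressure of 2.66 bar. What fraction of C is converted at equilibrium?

Basis: 1 mol C initially; let X = conversion of C. Extent ξ = 0.5X.
Species balance: n_C = 1 − X; n_B = 1.5X; n_I = 3.55 (inert).
n_T = Σnᵢ = 4.55 + 0.5X.
y_i = n_i/n_T, p_i = y_i·P. Kp = p_B^3 / (p_C^2).
Equating to 0.0179 bar and solving on 0 < X < 1: X = 0.183.

X = 0.183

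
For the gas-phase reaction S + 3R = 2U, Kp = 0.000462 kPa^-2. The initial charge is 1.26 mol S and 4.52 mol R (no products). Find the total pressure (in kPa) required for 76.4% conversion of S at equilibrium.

Take 1.26 mol S as basis and let X be its fractional conversion, so ξ = 1.26X.
Moles: n_S = 1.26 − 1.26X; n_R = 4.52 − 3.78X; n_U = 2.52X.
n_T = Σnᵢ = 5.78 − 2.52X.
Kp = p_U^2 / (p_S p_R^3) with p_i = (n_i/n_T)·P.
At X = 0.764: the mole-fraction product g(X) = Π y_i^ν_i = 42.61. Since Kp = g(X)·P^{-2}, P = (g/Kp)^(1/2) = (42.61/0.000462)^(1/2) = 304 kPa.

P = 304 kPa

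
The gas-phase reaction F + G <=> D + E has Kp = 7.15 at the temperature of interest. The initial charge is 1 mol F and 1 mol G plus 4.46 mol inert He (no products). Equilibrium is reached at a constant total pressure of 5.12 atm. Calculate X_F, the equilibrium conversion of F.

Basis: 1 mol F initially; let X = conversion of F. Extent ξ = X.
Mole table: n_F = 1 − X; n_G = 1 − X; n_D = X; n_E = X; n_I = 4.46 (inert).
Since Δν = 0, n_T = 6.46 throughout.
y_i = n_i/n_T, p_i = y_i·P. Kp = p_D p_E / (p_F p_G).
Equating to 7.15 and solving on 0 < X < 1: X = 0.728.

X = 0.728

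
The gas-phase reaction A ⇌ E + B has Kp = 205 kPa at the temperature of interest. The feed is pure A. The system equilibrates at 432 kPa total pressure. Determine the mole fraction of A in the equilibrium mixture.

Take 1 mol A as basis and let X be its fractional conversion, so ξ = X.
Mole table: n_A = 1 − X; n_E = X; n_B = X.
Total moles n_T = 1 + X.
With p_i = (n_i/n_T)P, Kp = p_E p_B / (p_A).
Substituting and setting equal to 205 kPa gives a polynomial in X; the root in (0,1) is X = 0.567.
Then n_A = 0.433, n_T = 1.57, so y_A = 0.276.

y_A = 0.276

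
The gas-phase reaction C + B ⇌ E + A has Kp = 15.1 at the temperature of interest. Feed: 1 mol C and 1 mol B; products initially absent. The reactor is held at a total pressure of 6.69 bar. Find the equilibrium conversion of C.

Let X = conversion of C (basis 1 mol C); extent of reaction ξ = X.
Moles: n_C = 1 − X; n_B = 1 − X; n_E = X; n_A = X.
Total moles n_T = 2 (Δν = 0, constant).
Mole fractions y_i = n_i/n_T; Kp = p_E p_A / (p_C p_B) with p_i = y_i·P.
Equating to 15.1 and solving on 0 < X < 1: X = 0.795.

X = 0.795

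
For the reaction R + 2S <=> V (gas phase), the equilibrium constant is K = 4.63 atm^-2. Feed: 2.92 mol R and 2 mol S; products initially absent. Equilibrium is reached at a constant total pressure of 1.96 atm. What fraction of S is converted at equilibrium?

X = 0.761

Basis: 2 mol S initially; let X = conversion of S. Extent ξ = X.
Moles: n_R = 2.92 − X; n_S = 2 − 2X; n_V = X.
n_T = Σnᵢ = 4.92 − 2X.
y_i = n_i/n_T, p_i = y_i·P. K = p_V / (p_R p_S^2).
Substituting and setting equal to 4.63 atm^-2 gives a polynomial in X; the root in (0,1) is X = 0.761.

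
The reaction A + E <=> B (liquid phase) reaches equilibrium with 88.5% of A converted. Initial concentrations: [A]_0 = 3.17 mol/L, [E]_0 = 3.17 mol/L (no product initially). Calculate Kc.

Let X = conversion of A.
Concentrations: [A] = 3.17 − 3.17X; [E] = 3.17 − 3.17X; [B] = 3.17X.
At X = 0.885: [A] = 0.365, [E] = 0.365, [B] = 2.81.
Kc = [B] / ([A] [E]) = 21.1 L/mol.

Kc = 21.1 L/mol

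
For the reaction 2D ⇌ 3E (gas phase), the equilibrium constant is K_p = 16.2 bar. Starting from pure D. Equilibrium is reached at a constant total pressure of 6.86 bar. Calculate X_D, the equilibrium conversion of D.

Basis: 1 mol D initially; let X = conversion of D. Extent ξ = 0.5X.
Mole table: n_D = 1 − X; n_E = 1.5X.
n_T = Σnᵢ = 1 + 0.5X.
y_i = n_i/n_T, p_i = y_i·P. K_p = p_E^3 / (p_D^2).
Equating to 16.2 bar and solving on 0 < X < 1: X = 0.559.

X = 0.559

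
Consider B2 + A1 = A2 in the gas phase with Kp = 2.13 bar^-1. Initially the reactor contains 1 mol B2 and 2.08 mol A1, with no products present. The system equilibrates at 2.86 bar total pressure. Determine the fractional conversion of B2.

X = 0.775

Let X = conversion of B2 (basis 1 mol B2); extent of reaction ξ = X.
Mole table: n_B2 = 1 − X; n_A1 = 2.08 − X; n_A2 = X.
Summing: n_T = 3.08 − X.
Mole fractions y_i = n_i/n_T; Kp = p_A2 / (p_B2 p_A1) with p_i = y_i·P.
Setting this equal to 2.13 bar^-1 and taking the physical root (0 < X < 1) gives X = 0.775.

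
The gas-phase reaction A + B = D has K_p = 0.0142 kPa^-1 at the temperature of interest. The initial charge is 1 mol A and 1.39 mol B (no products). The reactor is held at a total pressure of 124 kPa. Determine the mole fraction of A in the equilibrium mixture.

y_A = 0.280

Basis: 1 mol A initially; let X = conversion of A. Extent ξ = X.
At extent ξ: n_A = 1 − X; n_B = 1.39 − X; n_D = X.
Summing: n_T = 2.39 − X.
Mole fractions y_i = n_i/n_T; K_p = p_D / (p_A p_B) with p_i = y_i·P.
Equating to 0.0142 kPa^-1 and solving on 0 < X < 1: X = 0.459.
Then n_A = 0.541, n_T = 1.93, so y_A = 0.280.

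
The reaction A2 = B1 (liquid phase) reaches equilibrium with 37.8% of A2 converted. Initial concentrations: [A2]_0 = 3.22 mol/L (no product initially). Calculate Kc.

Kc = 0.608

Let X = conversion of A2.
Concentrations: [A2] = 3.22 − 3.22X; [B1] = 3.22X.
At X = 0.378: [A2] = 2, [B1] = 1.22.
Kc = [B1] / ([A2]) = 0.608.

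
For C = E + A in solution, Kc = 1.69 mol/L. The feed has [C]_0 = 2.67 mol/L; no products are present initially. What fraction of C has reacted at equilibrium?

Let X = conversion of C; extent ξ = 2.67·X mol/L.
Concentrations: [C] = 2.67 − 2.67X; [E] = 2.67X; [A] = 2.67X.
Kc = [E] [A] / ([C]).
Equating to 1.69 mol/L: the physical root is X = 0.540.

X = 0.540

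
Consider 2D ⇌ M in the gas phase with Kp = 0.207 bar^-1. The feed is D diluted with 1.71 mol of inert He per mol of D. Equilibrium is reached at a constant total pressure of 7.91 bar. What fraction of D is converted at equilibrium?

X = 0.429

Let X = conversion of D (basis 1 mol D); extent of reaction ξ = 0.5X.
Moles: n_D = 1 − X; n_M = 0.5X; n_I = 1.71 (inert).
Total moles n_T = 2.71 − 0.5X.
Mole fractions y_i = n_i/n_T; Kp = p_M / (p_D^2) with p_i = y_i·P.
Setting this equal to 0.207 bar^-1 and taking the physical root (0 < X < 1) gives X = 0.429.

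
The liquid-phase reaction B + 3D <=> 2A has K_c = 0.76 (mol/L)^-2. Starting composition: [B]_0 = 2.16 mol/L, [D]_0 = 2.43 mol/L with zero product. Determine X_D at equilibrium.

X = 0.619

Let X = conversion of D; extent ξ = 2.43X/3 mol/L.
Concentrations: [B] = 2.16 − 0.81X; [D] = 2.43 − 2.43X; [A] = 1.62X.
K_c = [A]^2 / ([B] [D]^3).
This equals 0.76 at X = 0.619 (the root in 0 < X < 1).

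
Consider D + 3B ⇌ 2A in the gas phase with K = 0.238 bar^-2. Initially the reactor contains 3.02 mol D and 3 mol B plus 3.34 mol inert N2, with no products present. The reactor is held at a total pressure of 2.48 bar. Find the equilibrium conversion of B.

Let X = conversion of B (basis 3 mol B); extent of reaction ξ = X.
Species balance: n_D = 3.02 − X; n_B = 3 − 3X; n_A = 2X; n_I = 3.34 (inert).
Summing: n_T = 9.36 − 2X.
y_i = n_i/n_T, p_i = y_i·P. K = p_A^2 / (p_D p_B^3).
Setting this equal to 0.238 bar^-2 and taking the physical root (0 < X < 1) gives X = 0.327.

X = 0.327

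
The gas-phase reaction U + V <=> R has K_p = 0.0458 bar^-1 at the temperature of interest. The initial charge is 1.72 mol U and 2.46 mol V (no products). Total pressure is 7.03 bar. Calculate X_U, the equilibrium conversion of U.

X = 0.153

Take 1.72 mol U as basis and let X be its fractional conversion, so ξ = 1.72X.
Moles: n_U = 1.72 − 1.72X; n_V = 2.46 − 1.72X; n_R = 1.72X.
n_T = Σnᵢ = 4.18 − 1.72X.
y_i = n_i/n_T, p_i = y_i·P. K_p = p_R / (p_U p_V).
Equating to 0.0458 bar^-1 and solving on 0 < X < 1: X = 0.153.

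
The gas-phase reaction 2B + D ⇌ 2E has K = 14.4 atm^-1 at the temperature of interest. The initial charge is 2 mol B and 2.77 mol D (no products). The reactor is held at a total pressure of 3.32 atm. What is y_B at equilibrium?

y_B = 0.087

Basis: 2 mol B initially; let X = conversion of B. Extent ξ = X.
At extent ξ: n_B = 2 − 2X; n_D = 2.77 − X; n_E = 2X.
Summing: n_T = 4.77 − X.
With p_i = (n_i/n_T)P, K = p_E^2 / (p_B^2 p_D).
Substituting and setting equal to 14.4 atm^-1 gives a polynomial in X; the root in (0,1) is X = 0.829.
Then n_B = 0.342, n_T = 3.94, so y_B = 0.087.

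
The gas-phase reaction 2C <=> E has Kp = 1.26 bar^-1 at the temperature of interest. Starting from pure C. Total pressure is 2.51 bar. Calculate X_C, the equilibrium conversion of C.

Take 1 mol C as basis and let X be its fractional conversion, so ξ = 0.5X.
Species balance: n_C = 1 − X; n_E = 0.5X.
Summing: n_T = 1 − 0.5X.
y_i = n_i/n_T, p_i = y_i·P. Kp = p_E / (p_C^2).
Equating to 1.26 bar^-1 and solving on 0 < X < 1: X = 0.729.

X = 0.729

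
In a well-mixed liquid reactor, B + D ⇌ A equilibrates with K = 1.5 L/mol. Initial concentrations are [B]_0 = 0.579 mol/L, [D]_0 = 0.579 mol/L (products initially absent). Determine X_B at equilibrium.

Let X = conversion of B; extent ξ = 0.579·X mol/L.
Concentrations: [B] = 0.579 − 0.579X; [D] = 0.579 − 0.579X; [A] = 0.579X.
K = [A] / ([B] [D]).
Solving K = 1.5 for X ∈ (0,1): X = 0.358.

X = 0.358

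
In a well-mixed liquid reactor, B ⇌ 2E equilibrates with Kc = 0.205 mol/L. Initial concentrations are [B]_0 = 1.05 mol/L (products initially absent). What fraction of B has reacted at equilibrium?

X = 0.198

Let X = conversion of B; extent ξ = 1.05·X mol/L.
Concentrations: [B] = 1.05 − 1.05X; [E] = 2.1X.
Kc = [E]^2 / ([B]).
Equating to 0.205 mol/L: the physical root is X = 0.198.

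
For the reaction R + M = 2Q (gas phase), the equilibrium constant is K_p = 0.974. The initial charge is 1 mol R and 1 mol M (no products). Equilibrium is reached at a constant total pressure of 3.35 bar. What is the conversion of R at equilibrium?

X = 0.330

Let X = conversion of R (basis 1 mol R); extent of reaction ξ = X.
Mole table: n_R = 1 − X; n_M = 1 − X; n_Q = 2X.
n_T stays at 2 (no change in mole number).
With p_i = (n_i/n_T)P, K_p = p_Q^2 / (p_R p_M).
Equating to 0.974 and solving on 0 < X < 1: X = 0.330.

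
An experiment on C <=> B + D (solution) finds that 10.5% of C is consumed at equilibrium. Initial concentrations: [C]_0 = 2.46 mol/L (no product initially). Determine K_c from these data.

Let X = conversion of C.
Concentrations: [C] = 2.46 − 2.46X; [B] = 2.46X; [D] = 2.46X.
At X = 0.105: [C] = 2.2, [B] = 0.258, [D] = 0.258.
K_c = [B] [D] / ([C]) = 0.0303 mol/L.

K_c = 0.0303 mol/L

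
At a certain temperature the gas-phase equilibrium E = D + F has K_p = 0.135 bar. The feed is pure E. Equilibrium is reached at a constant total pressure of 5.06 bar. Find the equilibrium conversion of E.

Take 1 mol E as basis and let X be its fractional conversion, so ξ = X.
Species balance: n_E = 1 − X; n_D = X; n_F = X.
n_T = Σnᵢ = 1 + X.
With p_i = (n_i/n_T)P, K_p = p_D p_F / (p_E).
Equating to 0.135 bar and solving on 0 < X < 1: X = 0.161.

X = 0.161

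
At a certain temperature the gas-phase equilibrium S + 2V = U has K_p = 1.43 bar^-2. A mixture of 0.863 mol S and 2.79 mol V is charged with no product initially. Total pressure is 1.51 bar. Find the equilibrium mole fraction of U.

Take 0.863 mol S as basis and let X be its fractional conversion, so ξ = 0.863X.
Moles: n_S = 0.863 − 0.863X; n_V = 2.79 − 1.73X; n_U = 0.863X.
Summing: n_T = 3.65 − 1.73X.
y_i = n_i/n_T, p_i = y_i·P. K_p = p_U / (p_S p_V^2).
This yields a degree-3 equation in X; solving on (0,1), X = 0.595.
Then n_U = 0.514, n_T = 2.63, so y_U = 0.196.

y_U = 0.196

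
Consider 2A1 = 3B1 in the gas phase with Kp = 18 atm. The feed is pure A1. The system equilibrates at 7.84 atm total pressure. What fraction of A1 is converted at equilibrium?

X = 0.556

Basis: 1 mol A1 initially; let X = conversion of A1. Extent ξ = 0.5X.
Mole table: n_A1 = 1 − X; n_B1 = 1.5X.
Total moles n_T = 1 + 0.5X.
y_i = n_i/n_T, p_i = y_i·P. Kp = p_B1^3 / (p_A1^2).
Substituting and setting equal to 18 atm gives a polynomial in X; the root in (0,1) is X = 0.556.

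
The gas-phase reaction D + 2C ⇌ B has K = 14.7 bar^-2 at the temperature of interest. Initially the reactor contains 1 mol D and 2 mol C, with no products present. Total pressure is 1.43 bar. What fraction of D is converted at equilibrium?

Let X = conversion of D (basis 1 mol D); extent of reaction ξ = X.
Mole table: n_D = 1 − X; n_C = 2 − 2X; n_B = X.
n_T = Σnᵢ = 3 − 2X.
y_i = n_i/n_T, p_i = y_i·P. K = p_B / (p_D p_C^2).
This yields a degree-3 equation in X; solving on (0,1), X = 0.760.

X = 0.760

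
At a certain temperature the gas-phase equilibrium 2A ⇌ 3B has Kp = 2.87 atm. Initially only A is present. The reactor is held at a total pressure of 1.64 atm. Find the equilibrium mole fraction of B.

Let X = conversion of A (basis 1 mol A); extent of reaction ξ = 0.5X.
Mole table: n_A = 1 − X; n_B = 1.5X.
Summing: n_T = 1 + 0.5X.
With p_i = (n_i/n_T)P, Kp = p_B^3 / (p_A^2).
Substituting and setting equal to 2.87 atm gives a polynomial in X; the root in (0,1) is X = 0.527.
Then n_B = 0.791, n_T = 1.26, so y_B = 0.626.

y_B = 0.626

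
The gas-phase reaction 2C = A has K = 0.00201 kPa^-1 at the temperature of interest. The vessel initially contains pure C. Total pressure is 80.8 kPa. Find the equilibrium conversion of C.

Basis: 1 mol C initially; let X = conversion of C. Extent ξ = 0.5X.
At extent ξ: n_C = 1 − X; n_A = 0.5X.
Total moles n_T = 1 − 0.5X.
With p_i = (n_i/n_T)P, K = p_A / (p_C^2).
Setting this equal to 0.00201 kPa^-1 and taking the physical root (0 < X < 1) gives X = 0.221.

X = 0.221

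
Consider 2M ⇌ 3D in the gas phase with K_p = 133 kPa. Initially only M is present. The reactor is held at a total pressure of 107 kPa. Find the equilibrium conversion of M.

Take 1 mol M as basis and let X be its fractional conversion, so ξ = 0.5X.
Moles: n_M = 1 − X; n_D = 1.5X.
Summing: n_T = 1 + 0.5X.
Mole fractions y_i = n_i/n_T; K_p = p_D^3 / (p_M^2) with p_i = y_i·P.
This yields a degree-3 equation in X; solving on (0,1), X = 0.491.

X = 0.491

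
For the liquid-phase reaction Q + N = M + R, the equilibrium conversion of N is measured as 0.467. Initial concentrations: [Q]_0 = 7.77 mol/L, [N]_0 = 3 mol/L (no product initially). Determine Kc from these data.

Kc = 0.193

Let X = conversion of N.
Concentrations: [Q] = 7.77 − 3X; [N] = 3 − 3X; [M] = 3X; [R] = 3X.
At X = 0.467: [Q] = 6.37, [N] = 1.6, [M] = 1.4, [R] = 1.4.
Kc = [M] [R] / ([Q] [N]) = 0.193.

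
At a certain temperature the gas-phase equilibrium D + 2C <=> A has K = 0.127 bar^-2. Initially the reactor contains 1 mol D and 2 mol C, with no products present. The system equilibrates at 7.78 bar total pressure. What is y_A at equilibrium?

y_A = 0.335

Let X = conversion of D (basis 1 mol D); extent of reaction ξ = X.
Species balance: n_D = 1 − X; n_C = 2 − 2X; n_A = X.
Total moles n_T = 3 − 2X.
Mole fractions y_i = n_i/n_T; K = p_A / (p_D p_C^2) with p_i = y_i·P.
Setting this equal to 0.127 bar^-2 and taking the physical root (0 < X < 1) gives X = 0.602.
Then n_A = 0.602, n_T = 1.8, so y_A = 0.335.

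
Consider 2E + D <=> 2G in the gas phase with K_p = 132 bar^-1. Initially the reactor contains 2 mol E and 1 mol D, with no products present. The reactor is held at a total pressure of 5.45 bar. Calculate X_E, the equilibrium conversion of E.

Take 2 mol E as basis and let X be its fractional conversion, so ξ = X.
Moles: n_E = 2 − 2X; n_D = 1 − X; n_G = 2X.
Summing: n_T = 3 − X.
Mole fractions y_i = n_i/n_T; K_p = p_G^2 / (p_E^2 p_D) with p_i = y_i·P.
This yields a degree-3 equation in X; solving on (0,1), X = 0.869.

X = 0.869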